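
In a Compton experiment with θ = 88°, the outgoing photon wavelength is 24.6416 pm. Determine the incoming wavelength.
22.3000 pm

From λ' = λ + Δλ, we have λ = λ' - Δλ

First calculate the Compton shift:
Δλ = λ_C(1 - cos θ)
Δλ = 2.4263 × (1 - cos(88°))
Δλ = 2.4263 × 0.9651
Δλ = 2.3416 pm

Initial wavelength:
λ = λ' - Δλ
λ = 24.6416 - 2.3416
λ = 22.3000 pm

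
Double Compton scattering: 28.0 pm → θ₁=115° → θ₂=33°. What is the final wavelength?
31.8431 pm

Apply Compton shift twice:

First scattering at θ₁ = 115°:
Δλ₁ = λ_C(1 - cos(115°))
Δλ₁ = 2.4263 × 1.4226
Δλ₁ = 3.4517 pm

After first scattering:
λ₁ = 28.0 + 3.4517 = 31.4517 pm

Second scattering at θ₂ = 33°:
Δλ₂ = λ_C(1 - cos(33°))
Δλ₂ = 2.4263 × 0.1613
Δλ₂ = 0.3914 pm

Final wavelength:
λ₂ = 31.4517 + 0.3914 = 31.8431 pm

Total shift: Δλ_total = 3.4517 + 0.3914 = 3.8431 pm

(Intermediate values are shown rounded; full precision is carried through to the final answer.)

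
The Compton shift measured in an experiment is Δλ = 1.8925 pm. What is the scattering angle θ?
77.29°

From the Compton formula Δλ = λ_C(1 - cos θ), we can solve for θ:

cos θ = 1 - Δλ/λ_C

Given:
- Δλ = 1.8925 pm
- λ_C = h/(m_e·c) ≈ 2.42631024 pm

cos θ = 1 - 1.8925/2.42631024
cos θ = 1 - 0.779991
cos θ = 0.220009

θ = arccos(0.220009)
θ = 77.29°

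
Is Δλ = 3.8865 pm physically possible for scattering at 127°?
Yes, consistent

Calculate the expected shift for θ = 127°:

Δλ_expected = λ_C(1 - cos(127°))
Δλ_expected = 2.4263 × (1 - cos(127°))
Δλ_expected = 2.4263 × 1.6018
Δλ_expected = 3.8865 pm

Given shift: 3.8865 pm
Expected shift: 3.8865 pm
Difference: 0.0000 pm

The values match. This is consistent with Compton scattering at the stated angle.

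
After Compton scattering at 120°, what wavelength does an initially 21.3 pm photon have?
24.9395 pm

Using the Compton formula: λ' = λ + λ_C(1 − cos θ)

For θ = 120°, cos θ = -1/2 (exact) = -0.5000, so:
1 − cos 120° = 1 − (-1/2) = 1.5000

Δλ = λ_C × 1.5000 = 2.4263 × 1.5000 = 3.6395 pm

λ' = 21.3 + 3.6395 = 24.9395 pm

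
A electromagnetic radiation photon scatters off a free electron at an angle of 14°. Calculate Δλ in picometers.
0.0721 pm

Using the Compton scattering formula:
Δλ = λ_C(1 - cos θ)

where λ_C = h/(m_e·c) ≈ 2.4263 pm is the Compton wavelength of an electron.

For θ = 14°:
cos(14°) = 0.9703
1 - cos(14°) = 0.0297

Δλ = 2.4263 × 0.0297
Δλ = 0.0721 pm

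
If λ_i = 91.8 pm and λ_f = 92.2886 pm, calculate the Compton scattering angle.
37.00°

First find the wavelength shift:
Δλ = λ' - λ = 92.2886 - 91.8 = 0.4886 pm

Using Δλ = λ_C(1 - cos θ), with λ_C = h/(m_e·c) ≈ 2.42631024 pm:
cos θ = 1 - Δλ/λ_C
cos θ = 1 - 0.4886/2.42631024
cos θ = 0.798624

θ = arccos(0.798624)
θ = 37.00°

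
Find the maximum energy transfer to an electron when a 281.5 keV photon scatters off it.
147.5649 keV

Maximum energy transfer occurs at θ = 180° (backscattering).

Initial photon: E₀ = 281.5 keV → λ₀ = 4.4044 pm

Maximum Compton shift (at 180°):
Δλ_max = 2λ_C = 2 × 2.4263 = 4.8526 pm

Final wavelength:
λ' = 4.4044 + 4.8526 = 9.2570 pm

Minimum photon energy (maximum energy to electron):
E'_min = hc/λ' = 133.9351 keV

Maximum electron kinetic energy:
K_max = E₀ - E'_min = 281.5000 - 133.9351 = 147.5649 keV

(Intermediate values are shown rounded; full precision is carried through to the final answer.)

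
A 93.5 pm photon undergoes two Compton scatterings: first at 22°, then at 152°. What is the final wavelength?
98.2453 pm

Apply Compton shift twice:

First scattering at θ₁ = 22°:
Δλ₁ = λ_C(1 - cos(22°))
Δλ₁ = 2.4263 × 0.0728
Δλ₁ = 0.1767 pm

After first scattering:
λ₁ = 93.5 + 0.1767 = 93.6767 pm

Second scattering at θ₂ = 152°:
Δλ₂ = λ_C(1 - cos(152°))
Δλ₂ = 2.4263 × 1.8829
Δλ₂ = 4.5686 pm

Final wavelength:
λ₂ = 93.6767 + 4.5686 = 98.2453 pm

Total shift: Δλ_total = 0.1767 + 4.5686 = 4.7453 pm

(Intermediate values are shown rounded; full precision is carried through to the final answer.)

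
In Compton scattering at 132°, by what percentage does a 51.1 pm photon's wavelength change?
7.9253%

Calculate the Compton shift:
Δλ = λ_C(1 - cos(132°))
Δλ = 2.4263 × (1 - cos(132°))
Δλ = 2.4263 × 1.6691
Δλ = 4.0498 pm

Percentage change:
(Δλ/λ₀) × 100 = (4.0498/51.1) × 100
= 7.9253%

(Intermediate values are shown rounded; full precision is carried through to the final answer.)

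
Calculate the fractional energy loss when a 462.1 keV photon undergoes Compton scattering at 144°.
0.6206 (or 62.06%)

Calculate initial and final photon energies:

Initial: E₀ = 462.1 keV → λ₀ = 2.6831 pm
Compton shift: Δλ = 4.3892 pm
Final wavelength: λ' = 7.0723 pm
Final energy: E' = 175.3097 keV

Fractional energy loss:
(E₀ - E')/E₀ = (462.1000 - 175.3097)/462.1000
= 286.7903/462.1000
= 0.6206
= 62.06%

(Intermediate values are shown rounded; full precision is carried through to the final answer.)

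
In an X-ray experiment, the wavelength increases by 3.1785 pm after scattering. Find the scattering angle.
108.06°

From the Compton formula Δλ = λ_C(1 - cos θ), we can solve for θ:

cos θ = 1 - Δλ/λ_C

Given:
- Δλ = 3.1785 pm
- λ_C = h/(m_e·c) ≈ 2.42631024 pm

cos θ = 1 - 3.1785/2.42631024
cos θ = 1 - 1.310014
cos θ = -0.310014

θ = arccos(-0.310014)
θ = 108.06°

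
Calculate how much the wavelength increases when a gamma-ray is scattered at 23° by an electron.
0.1929 pm

Using the Compton scattering formula:
Δλ = λ_C(1 - cos θ)

where λ_C = h/(m_e·c) ≈ 2.4263 pm is the Compton wavelength of an electron.

For θ = 23°:
cos(23°) = 0.9205
1 - cos(23°) = 0.0795

Δλ = 2.4263 × 0.0795
Δλ = 0.1929 pm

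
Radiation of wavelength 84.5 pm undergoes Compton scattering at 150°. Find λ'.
89.0276 pm

Using the Compton formula: λ' = λ + λ_C(1 − cos θ)

For θ = 150°, cos θ = -√3/2 (exact) ≈ -0.8660, so:
1 − cos 150° = 1 − (-√3/2) ≈ 1.8660

Δλ = λ_C × 1.8660 = 2.4263 × 1.8660 = 4.5276 pm

λ' = 84.5 + 4.5276 = 89.0276 pm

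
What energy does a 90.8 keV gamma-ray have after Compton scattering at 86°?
77.9201 keV

First convert energy to wavelength:
λ = hc/E, with hc ≈ 1239.842 keV·pm (i.e. 1239.842 eV·nm)

For E = 90.8 keV = 90800 eV:
λ = 1239.842 keV·pm / 90.8 keV
λ = 13.6546 pm

Calculate the Compton shift:
Δλ = λ_C(1 - cos(86°)) = 2.4263 × 0.9302
Δλ = 2.2571 pm

Final wavelength:
λ' = 13.6546 + 2.2571 = 15.9117 pm

Final energy:
E' = hc/λ' = 1239.842 / 15.9117 = 77.9201 keV

(Intermediate values are shown rounded; full precision is carried through to the final answer.)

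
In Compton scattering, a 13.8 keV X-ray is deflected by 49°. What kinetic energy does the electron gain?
0.1270 keV

By energy conservation: K_e = E_initial - E_final

First find the scattered photon energy:
Initial wavelength: λ = hc/E = 89.8436 pm
Compton shift: Δλ = λ_C(1 - cos(49°)) = 0.8345 pm
Final wavelength: λ' = 89.8436 + 0.8345 = 90.6781 pm
Final photon energy: E' = hc/λ' = 13.6730 keV

Electron kinetic energy:
K_e = E - E' = 13.8000 - 13.6730 = 0.1270 keV

(Intermediate values are shown rounded; full precision is carried through to the final answer.)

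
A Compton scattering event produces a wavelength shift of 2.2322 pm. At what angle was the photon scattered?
85.41°

From the Compton formula Δλ = λ_C(1 - cos θ), we can solve for θ:

cos θ = 1 - Δλ/λ_C

Given:
- Δλ = 2.2322 pm
- λ_C = h/(m_e·c) ≈ 2.42631024 pm

cos θ = 1 - 2.2322/2.42631024
cos θ = 1 - 0.919998
cos θ = 0.080002

θ = arccos(0.080002)
θ = 85.41°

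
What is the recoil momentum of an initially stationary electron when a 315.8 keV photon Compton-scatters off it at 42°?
1.1473e-22 kg·m/s

The electron is initially at rest, so by conservation of momentum:
p⃗_e = p⃗₀ − p⃗'  (incident photon momentum minus scattered photon momentum)

Photon momentum magnitudes (p = h/λ = E/c):
λ₀ = hc/E₀ = 3.9260 pm → p₀ = h/λ₀ = 1.6877e-22 kg·m/s
Δλ = λ_C(1 − cos 42°) = 0.6232 pm
λ' = 4.5492 pm → p' = h/λ' = 1.4565e-22 kg·m/s

The scattered photon makes angle θ = 42° with the incident direction, so by the law of cosines:
|p⃗_e|² = p₀² + p'² − 2p₀p'cos θ
|p⃗_e|² = (1.6877e-22)² + (1.4565e-22)² − 2·1.6877e-22·1.4565e-22·cos(42°)
|p⃗_e| = 1.1473e-22 kg·m/s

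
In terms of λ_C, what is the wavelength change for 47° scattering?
0.3180 λ_C

The Compton shift formula is:
Δλ = λ_C(1 - cos θ)

Dividing both sides by λ_C:
Δλ/λ_C = 1 - cos θ

For θ = 47°:
Δλ/λ_C = 1 - cos(47°)
Δλ/λ_C = 1 - 0.6820
Δλ/λ_C = 0.3180

This means the shift is 0.3180 × λ_C = 0.7716 pm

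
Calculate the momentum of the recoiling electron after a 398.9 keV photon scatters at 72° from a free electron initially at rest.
2.1536e-22 kg·m/s

The electron is initially at rest, so by conservation of momentum:
p⃗_e = p⃗₀ − p⃗'  (incident photon momentum minus scattered photon momentum)

Photon momentum magnitudes (p = h/λ = E/c):
λ₀ = hc/E₀ = 3.1082 pm → p₀ = h/λ₀ = 2.1318e-22 kg·m/s
Δλ = λ_C(1 − cos 72°) = 1.6765 pm
λ' = 4.7847 pm → p' = h/λ' = 1.3848e-22 kg·m/s

The scattered photon makes angle θ = 72° with the incident direction, so by the law of cosines:
|p⃗_e|² = p₀² + p'² − 2p₀p'cos θ
|p⃗_e|² = (2.1318e-22)² + (1.3848e-22)² − 2·2.1318e-22·1.3848e-22·cos(72°)
|p⃗_e| = 2.1536e-22 kg·m/s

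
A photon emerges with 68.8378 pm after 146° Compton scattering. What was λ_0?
64.4000 pm

From λ' = λ + Δλ, we have λ = λ' - Δλ

First calculate the Compton shift:
Δλ = λ_C(1 - cos θ)
Δλ = 2.4263 × (1 - cos(146°))
Δλ = 2.4263 × 1.8290
Δλ = 4.4378 pm

Initial wavelength:
λ = λ' - Δλ
λ = 68.8378 - 4.4378
λ = 64.4000 pm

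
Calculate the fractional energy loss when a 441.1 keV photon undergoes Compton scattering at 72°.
0.3736 (or 37.36%)

Calculate initial and final photon energies:

Initial: E₀ = 441.1 keV → λ₀ = 2.8108 pm
Compton shift: Δλ = 1.6765 pm
Final wavelength: λ' = 4.4873 pm
Final energy: E' = 276.2981 keV

Fractional energy loss:
(E₀ - E')/E₀ = (441.1000 - 276.2981)/441.1000
= 164.8019/441.1000
= 0.3736
= 37.36%

(Intermediate values are shown rounded; full precision is carried through to the final answer.)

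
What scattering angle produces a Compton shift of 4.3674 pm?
143.13°

From the Compton formula Δλ = λ_C(1 - cos θ), we can solve for θ:

cos θ = 1 - Δλ/λ_C

Given:
- Δλ = 4.3674 pm
- λ_C = h/(m_e·c) ≈ 2.42631024 pm

cos θ = 1 - 4.3674/2.42631024
cos θ = 1 - 1.800017
cos θ = -0.800017

θ = arccos(-0.800017)
θ = 143.13°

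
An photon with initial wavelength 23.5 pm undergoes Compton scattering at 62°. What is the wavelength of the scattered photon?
24.7872 pm

Using the Compton scattering formula:
λ' = λ + Δλ = λ + λ_C(1 - cos θ)

Given:
- Initial wavelength λ = 23.5 pm
- Scattering angle θ = 62°
- Compton wavelength λ_C ≈ 2.4263 pm

Calculate the shift:
Δλ = 2.4263 × (1 - cos(62°))
Δλ = 2.4263 × 0.5305
Δλ = 1.2872 pm

Final wavelength:
λ' = 23.5 + 1.2872 = 24.7872 pm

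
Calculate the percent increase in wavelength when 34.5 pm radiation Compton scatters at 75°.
5.2126%

Calculate the Compton shift:
Δλ = λ_C(1 - cos(75°))
Δλ = 2.4263 × (1 - cos(75°))
Δλ = 2.4263 × 0.7412
Δλ = 1.7983 pm

Percentage change:
(Δλ/λ₀) × 100 = (1.7983/34.5) × 100
= 5.2126%

(Intermediate values are shown rounded; full precision is carried through to the final answer.)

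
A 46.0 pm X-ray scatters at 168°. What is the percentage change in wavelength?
10.4339%

Calculate the Compton shift:
Δλ = λ_C(1 - cos(168°))
Δλ = 2.4263 × (1 - cos(168°))
Δλ = 2.4263 × 1.9781
Δλ = 4.7996 pm

Percentage change:
(Δλ/λ₀) × 100 = (4.7996/46.0) × 100
= 10.4339%

(Intermediate values are shown rounded; full precision is carried through to the final answer.)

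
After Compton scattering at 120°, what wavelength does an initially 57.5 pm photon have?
61.1395 pm

Using the Compton formula: λ' = λ + λ_C(1 − cos θ)

For θ = 120°, cos θ = -1/2 (exact) = -0.5000, so:
1 − cos 120° = 1 − (-1/2) = 1.5000

Δλ = λ_C × 1.5000 = 2.4263 × 1.5000 = 3.6395 pm

λ' = 57.5 + 3.6395 = 61.1395 pm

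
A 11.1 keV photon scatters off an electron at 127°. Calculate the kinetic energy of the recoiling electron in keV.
0.3732 keV

By energy conservation: K_e = E_initial - E_final

First find the scattered photon energy:
Initial wavelength: λ = hc/E = 111.6975 pm
Compton shift: Δλ = λ_C(1 - cos(127°)) = 3.8865 pm
Final wavelength: λ' = 111.6975 + 3.8865 = 115.5840 pm
Final photon energy: E' = hc/λ' = 10.7268 keV

Electron kinetic energy:
K_e = E - E' = 11.1000 - 10.7268 = 0.3732 keV

(Intermediate values are shown rounded; full precision is carried through to the final answer.)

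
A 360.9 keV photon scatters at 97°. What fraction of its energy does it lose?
0.4421 (or 44.21%)

Calculate initial and final photon energies:

Initial: E₀ = 360.9 keV → λ₀ = 3.4354 pm
Compton shift: Δλ = 2.7220 pm
Final wavelength: λ' = 6.1574 pm
Final energy: E' = 201.3574 keV

Fractional energy loss:
(E₀ - E')/E₀ = (360.9000 - 201.3574)/360.9000
= 159.5426/360.9000
= 0.4421
= 44.21%

(Intermediate values are shown rounded; full precision is carried through to the final answer.)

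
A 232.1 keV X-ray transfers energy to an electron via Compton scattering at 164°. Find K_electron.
109.3491 keV

By energy conservation: K_e = E_initial - E_final

First find the scattered photon energy:
Initial wavelength: λ = hc/E = 5.3418 pm
Compton shift: Δλ = λ_C(1 - cos(164°)) = 4.7586 pm
Final wavelength: λ' = 5.3418 + 4.7586 = 10.1005 pm
Final photon energy: E' = hc/λ' = 122.7509 keV

Electron kinetic energy:
K_e = E - E' = 232.1000 - 122.7509 = 109.3491 keV

(Intermediate values are shown rounded; full precision is carried through to the final answer.)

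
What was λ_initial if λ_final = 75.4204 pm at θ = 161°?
70.7000 pm

From λ' = λ + Δλ, we have λ = λ' - Δλ

First calculate the Compton shift:
Δλ = λ_C(1 - cos θ)
Δλ = 2.4263 × (1 - cos(161°))
Δλ = 2.4263 × 1.9455
Δλ = 4.7204 pm

Initial wavelength:
λ = λ' - Δλ
λ = 75.4204 - 4.7204
λ = 70.7000 pm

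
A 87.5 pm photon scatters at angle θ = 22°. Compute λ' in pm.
87.6767 pm

Using the Compton scattering formula:
λ' = λ + Δλ = λ + λ_C(1 - cos θ)

Given:
- Initial wavelength λ = 87.5 pm
- Scattering angle θ = 22°
- Compton wavelength λ_C ≈ 2.4263 pm

Calculate the shift:
Δλ = 2.4263 × (1 - cos(22°))
Δλ = 2.4263 × 0.0728
Δλ = 0.1767 pm

Final wavelength:
λ' = 87.5 + 0.1767 = 87.6767 pm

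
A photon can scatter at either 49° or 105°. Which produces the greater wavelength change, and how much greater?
105° produces the larger shift by a factor of 3.660

Calculate both shifts using Δλ = λ_C(1 - cos θ):

For θ₁ = 49°:
Δλ₁ = 2.4263 × (1 - cos(49°))
Δλ₁ = 2.4263 × 0.3439
Δλ₁ = 0.8345 pm

For θ₂ = 105°:
Δλ₂ = 2.4263 × (1 - cos(105°))
Δλ₂ = 2.4263 × 1.2588
Δλ₂ = 3.0543 pm

The 105° angle produces the larger shift.
Ratio: 3.0543/0.8345 = 3.660

(Intermediate values are shown rounded; full precision is carried through to the final answer.)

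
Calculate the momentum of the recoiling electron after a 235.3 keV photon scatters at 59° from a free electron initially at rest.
1.1430e-22 kg·m/s

The electron is initially at rest, so by conservation of momentum:
p⃗_e = p⃗₀ − p⃗'  (incident photon momentum minus scattered photon momentum)

Photon momentum magnitudes (p = h/λ = E/c):
λ₀ = hc/E₀ = 5.2692 pm → p₀ = h/λ₀ = 1.2575e-22 kg·m/s
Δλ = λ_C(1 − cos 59°) = 1.1767 pm
λ' = 6.4459 pm → p' = h/λ' = 1.0280e-22 kg·m/s

The scattered photon makes angle θ = 59° with the incident direction, so by the law of cosines:
|p⃗_e|² = p₀² + p'² − 2p₀p'cos θ
|p⃗_e|² = (1.2575e-22)² + (1.0280e-22)² − 2·1.2575e-22·1.0280e-22·cos(59°)
|p⃗_e| = 1.1430e-22 kg·m/s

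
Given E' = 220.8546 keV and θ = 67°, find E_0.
299.8001 keV

Convert final energy to wavelength (hc ≈ 1239.842 keV·pm):
λ' = hc/E' = 1239.842 / 220.8546 = 5.6138 pm

Calculate the Compton shift:
Δλ = λ_C(1 - cos(67°))
Δλ = 2.4263 × (1 - cos(67°))
Δλ = 1.4783 pm

Initial wavelength:
λ = λ' - Δλ = 5.6138 - 1.4783 = 4.1356 pm

Initial energy:
E = hc/λ = 1239.842 / 4.1356 = 299.8001 keV

(Intermediate values are shown rounded; full precision is carried through to the final answer.)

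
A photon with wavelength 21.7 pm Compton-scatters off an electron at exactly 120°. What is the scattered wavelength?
25.3395 pm

Using the Compton formula: λ' = λ + λ_C(1 − cos θ)

For θ = 120°, cos θ = -1/2 (exact) = -0.5000, so:
1 − cos 120° = 1 − (-1/2) = 1.5000

Δλ = λ_C × 1.5000 = 2.4263 × 1.5000 = 3.6395 pm

λ' = 21.7 + 3.6395 = 25.3395 pm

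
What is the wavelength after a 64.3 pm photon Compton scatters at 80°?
66.3050 pm

Using the Compton scattering formula:
λ' = λ + Δλ = λ + λ_C(1 - cos θ)

Given:
- Initial wavelength λ = 64.3 pm
- Scattering angle θ = 80°
- Compton wavelength λ_C ≈ 2.4263 pm

Calculate the shift:
Δλ = 2.4263 × (1 - cos(80°))
Δλ = 2.4263 × 0.8264
Δλ = 2.0050 pm

Final wavelength:
λ' = 64.3 + 2.0050 = 66.3050 pm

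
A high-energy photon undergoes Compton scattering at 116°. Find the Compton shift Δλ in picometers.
3.4899 pm

Using the Compton scattering formula:
Δλ = λ_C(1 - cos θ)

where λ_C = h/(m_e·c) ≈ 2.4263 pm is the Compton wavelength of an electron.

For θ = 116°:
cos(116°) = -0.4384
1 - cos(116°) = 1.4384

Δλ = 2.4263 × 1.4384
Δλ = 3.4899 pm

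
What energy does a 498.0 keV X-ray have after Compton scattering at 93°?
245.8572 keV

First convert energy to wavelength:
λ = hc/E, with hc ≈ 1239.842 keV·pm (i.e. 1239.842 eV·nm)

For E = 498.0 keV = 498000 eV:
λ = 1239.842 keV·pm / 498.0 keV
λ = 2.4896 pm

Calculate the Compton shift:
Δλ = λ_C(1 - cos(93°)) = 2.4263 × 1.0523
Δλ = 2.5533 pm

Final wavelength:
λ' = 2.4896 + 2.5533 = 5.0429 pm

Final energy:
E' = hc/λ' = 1239.842 / 5.0429 = 245.8572 keV

(Intermediate values are shown rounded; full precision is carried through to the final answer.)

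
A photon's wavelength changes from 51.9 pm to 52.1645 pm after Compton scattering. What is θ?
27.00°

First find the wavelength shift:
Δλ = λ' - λ = 52.1645 - 51.9 = 0.2645 pm

Using Δλ = λ_C(1 - cos θ), with λ_C = h/(m_e·c) ≈ 2.42631024 pm:
cos θ = 1 - Δλ/λ_C
cos θ = 1 - 0.2645/2.42631024
cos θ = 0.890987

θ = arccos(0.890987)
θ = 27.00°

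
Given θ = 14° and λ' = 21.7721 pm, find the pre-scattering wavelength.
21.7000 pm

From λ' = λ + Δλ, we have λ = λ' - Δλ

First calculate the Compton shift:
Δλ = λ_C(1 - cos θ)
Δλ = 2.4263 × (1 - cos(14°))
Δλ = 2.4263 × 0.0297
Δλ = 0.0721 pm

Initial wavelength:
λ = λ' - Δλ
λ = 21.7721 - 0.0721
λ = 21.7000 pm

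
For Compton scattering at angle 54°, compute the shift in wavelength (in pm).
1.0002 pm

Using the Compton scattering formula:
Δλ = λ_C(1 - cos θ)

where λ_C = h/(m_e·c) ≈ 2.4263 pm is the Compton wavelength of an electron.

For θ = 54°:
cos(54°) = 0.5878
1 - cos(54°) = 0.4122

Δλ = 2.4263 × 0.4122
Δλ = 1.0002 pm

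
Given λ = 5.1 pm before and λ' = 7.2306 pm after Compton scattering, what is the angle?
83.00°

First find the wavelength shift:
Δλ = λ' - λ = 7.2306 - 5.1 = 2.1306 pm

Using Δλ = λ_C(1 - cos θ), with λ_C = h/(m_e·c) ≈ 2.42631024 pm:
cos θ = 1 - Δλ/λ_C
cos θ = 1 - 2.1306/2.42631024
cos θ = 0.121877

θ = arccos(0.121877)
θ = 83.00°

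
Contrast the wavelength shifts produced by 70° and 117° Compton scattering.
117° produces the larger shift by a factor of 2.210

Calculate both shifts using Δλ = λ_C(1 - cos θ):

For θ₁ = 70°:
Δλ₁ = 2.4263 × (1 - cos(70°))
Δλ₁ = 2.4263 × 0.6580
Δλ₁ = 1.5965 pm

For θ₂ = 117°:
Δλ₂ = 2.4263 × (1 - cos(117°))
Δλ₂ = 2.4263 × 1.4540
Δλ₂ = 3.5278 pm

The 117° angle produces the larger shift.
Ratio: 3.5278/1.5965 = 2.210

(Intermediate values are shown rounded; full precision is carried through to the final answer.)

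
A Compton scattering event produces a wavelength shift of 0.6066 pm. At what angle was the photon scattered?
41.41°

From the Compton formula Δλ = λ_C(1 - cos θ), we can solve for θ:

cos θ = 1 - Δλ/λ_C

Given:
- Δλ = 0.6066 pm
- λ_C = h/(m_e·c) ≈ 2.42631024 pm

cos θ = 1 - 0.6066/2.42631024
cos θ = 1 - 0.250009
cos θ = 0.749991

θ = arccos(0.749991)
θ = 41.41°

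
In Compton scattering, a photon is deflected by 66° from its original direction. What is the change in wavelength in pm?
1.4394 pm

Using the Compton scattering formula:
Δλ = λ_C(1 - cos θ)

where λ_C = h/(m_e·c) ≈ 2.4263 pm is the Compton wavelength of an electron.

For θ = 66°:
cos(66°) = 0.4067
1 - cos(66°) = 0.5933

Δλ = 2.4263 × 0.5933
Δλ = 1.4394 pm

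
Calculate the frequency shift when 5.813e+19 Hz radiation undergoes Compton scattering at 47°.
7.565e+18 Hz (decrease)

Convert frequency to wavelength (c = 299792458 m/s):
λ₀ = c/f₀ = 299792458/5.813e+19 = 5.1572761e-12 m = 5.1573 pm

Calculate Compton shift:
Δλ = λ_C(1 - cos(47°)) = 0.7716 pm

Final wavelength:
λ' = λ₀ + Δλ = 5.1573 + 0.7716 = 5.9288 pm

Final frequency:
f' = c/λ' = 299792458/5.9288467e-12 = 5.0565055e+19 Hz

Frequency shift (decrease):
Δf = f₀ - f' = 5.813e+19 - 5.0565055e+19 = 7.565e+18 Hz

(Intermediate values are shown rounded; full precision is carried through to the final answer.)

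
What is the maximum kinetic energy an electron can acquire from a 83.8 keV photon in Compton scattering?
20.6969 keV

Maximum energy transfer occurs at θ = 180° (backscattering).

Initial photon: E₀ = 83.8 keV → λ₀ = 14.7953 pm

Maximum Compton shift (at 180°):
Δλ_max = 2λ_C = 2 × 2.4263 = 4.8526 pm

Final wavelength:
λ' = 14.7953 + 4.8526 = 19.6479 pm

Minimum photon energy (maximum energy to electron):
E'_min = hc/λ' = 63.1031 keV

Maximum electron kinetic energy:
K_max = E₀ - E'_min = 83.8000 - 63.1031 = 20.6969 keV

(Intermediate values are shown rounded; full precision is carried through to the final answer.)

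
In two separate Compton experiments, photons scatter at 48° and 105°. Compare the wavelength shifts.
105° produces the larger shift by a factor of 3.805

Calculate both shifts using Δλ = λ_C(1 - cos θ):

For θ₁ = 48°:
Δλ₁ = 2.4263 × (1 - cos(48°))
Δλ₁ = 2.4263 × 0.3309
Δλ₁ = 0.8028 pm

For θ₂ = 105°:
Δλ₂ = 2.4263 × (1 - cos(105°))
Δλ₂ = 2.4263 × 1.2588
Δλ₂ = 3.0543 pm

The 105° angle produces the larger shift.
Ratio: 3.0543/0.8028 = 3.805

(Intermediate values are shown rounded; full precision is carried through to the final answer.)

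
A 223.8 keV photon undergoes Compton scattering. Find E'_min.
119.3007 keV (at θ = 180°)

The scattered photon has minimum energy when its wavelength is maximum, i.e., when the Compton shift Δλ = λ_C(1 − cos θ) is maximum. This occurs at θ = 180° (backscattering), giving Δλ_max = 2λ_C = 4.8526 pm.

Initial wavelength: λ₀ = hc/E₀ = 5.5400 pm
Maximum final wavelength: λ'_max = λ₀ + 2λ_C = 5.5400 + 4.8526 = 10.3926 pm
Minimum final energy: E'_min = hc/λ'_max = 119.3007 keV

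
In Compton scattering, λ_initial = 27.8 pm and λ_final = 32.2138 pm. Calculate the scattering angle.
145.00°

First find the wavelength shift:
Δλ = λ' - λ = 32.2138 - 27.8 = 4.4138 pm

Using Δλ = λ_C(1 - cos θ), with λ_C = h/(m_e·c) ≈ 2.42631024 pm:
cos θ = 1 - Δλ/λ_C
cos θ = 1 - 4.4138/2.42631024
cos θ = -0.819141

θ = arccos(-0.819141)
θ = 145.00°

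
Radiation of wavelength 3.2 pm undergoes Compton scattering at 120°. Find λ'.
6.8395 pm

Using the Compton formula: λ' = λ + λ_C(1 − cos θ)

For θ = 120°, cos θ = -1/2 (exact) = -0.5000, so:
1 − cos 120° = 1 − (-1/2) = 1.5000

Δλ = λ_C × 1.5000 = 2.4263 × 1.5000 = 3.6395 pm

λ' = 3.2 + 3.6395 = 6.8395 pm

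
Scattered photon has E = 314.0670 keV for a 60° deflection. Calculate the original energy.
453.3999 keV

Convert final energy to wavelength (hc ≈ 1239.842 keV·pm):
λ' = hc/E' = 1239.842 / 314.0670 = 3.9477 pm

Calculate the Compton shift:
Δλ = λ_C(1 - cos(60°))
Δλ = 2.4263 × (1 - cos(60°))
Δλ = 1.2132 pm

Initial wavelength:
λ = λ' - Δλ = 3.9477 - 1.2132 = 2.7345 pm

Initial energy:
E = hc/λ = 1239.842 / 2.7345 = 453.3999 keV

(Intermediate values are shown rounded; full precision is carried through to the final answer.)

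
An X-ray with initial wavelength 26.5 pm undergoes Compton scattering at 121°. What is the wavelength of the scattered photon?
30.1760 pm

Using the Compton scattering formula:
λ' = λ + Δλ = λ + λ_C(1 - cos θ)

Given:
- Initial wavelength λ = 26.5 pm
- Scattering angle θ = 121°
- Compton wavelength λ_C ≈ 2.4263 pm

Calculate the shift:
Δλ = 2.4263 × (1 - cos(121°))
Δλ = 2.4263 × 1.5150
Δλ = 3.6760 pm

Final wavelength:
λ' = 26.5 + 3.6760 = 30.1760 pm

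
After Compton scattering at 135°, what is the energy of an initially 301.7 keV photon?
150.2567 keV

First convert energy to wavelength:
λ = hc/E, with hc ≈ 1239.842 keV·pm (i.e. 1239.842 eV·nm)

For E = 301.7 keV = 301700 eV:
λ = 1239.842 keV·pm / 301.7 keV
λ = 4.1095 pm

Calculate the Compton shift:
Δλ = λ_C(1 - cos(135°)) = 2.4263 × 1.7071
Δλ = 4.1420 pm

Final wavelength:
λ' = 4.1095 + 4.1420 = 8.2515 pm

Final energy:
E' = hc/λ' = 1239.842 / 8.2515 = 150.2567 keV

(Intermediate values are shown rounded; full precision is carried through to the final answer.)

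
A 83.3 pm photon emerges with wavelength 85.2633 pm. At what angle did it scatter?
79.00°

First find the wavelength shift:
Δλ = λ' - λ = 85.2633 - 83.3 = 1.9633 pm

Using Δλ = λ_C(1 - cos θ), with λ_C = h/(m_e·c) ≈ 2.42631024 pm:
cos θ = 1 - Δλ/λ_C
cos θ = 1 - 1.9633/2.42631024
cos θ = 0.190829

θ = arccos(0.190829)
θ = 79.00°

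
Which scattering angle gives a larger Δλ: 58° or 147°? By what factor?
147° produces the larger shift by a factor of 3.911

Calculate both shifts using Δλ = λ_C(1 - cos θ):

For θ₁ = 58°:
Δλ₁ = 2.4263 × (1 - cos(58°))
Δλ₁ = 2.4263 × 0.4701
Δλ₁ = 1.1406 pm

For θ₂ = 147°:
Δλ₂ = 2.4263 × (1 - cos(147°))
Δλ₂ = 2.4263 × 1.8387
Δλ₂ = 4.4612 pm

The 147° angle produces the larger shift.
Ratio: 4.4612/1.1406 = 3.911

(Intermediate values are shown rounded; full precision is carried through to the final answer.)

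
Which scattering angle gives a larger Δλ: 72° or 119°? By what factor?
119° produces the larger shift by a factor of 2.149

Calculate both shifts using Δλ = λ_C(1 - cos θ):

For θ₁ = 72°:
Δλ₁ = 2.4263 × (1 - cos(72°))
Δλ₁ = 2.4263 × 0.6910
Δλ₁ = 1.6765 pm

For θ₂ = 119°:
Δλ₂ = 2.4263 × (1 - cos(119°))
Δλ₂ = 2.4263 × 1.4848
Δλ₂ = 3.6026 pm

The 119° angle produces the larger shift.
Ratio: 3.6026/1.6765 = 2.149

(Intermediate values are shown rounded; full precision is carried through to the final answer.)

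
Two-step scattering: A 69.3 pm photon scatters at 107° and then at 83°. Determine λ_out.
74.5663 pm

Apply Compton shift twice:

First scattering at θ₁ = 107°:
Δλ₁ = λ_C(1 - cos(107°))
Δλ₁ = 2.4263 × 1.2924
Δλ₁ = 3.1357 pm

After first scattering:
λ₁ = 69.3 + 3.1357 = 72.4357 pm

Second scattering at θ₂ = 83°:
Δλ₂ = λ_C(1 - cos(83°))
Δλ₂ = 2.4263 × 0.8781
Δλ₂ = 2.1306 pm

Final wavelength:
λ₂ = 72.4357 + 2.1306 = 74.5663 pm

Total shift: Δλ_total = 3.1357 + 2.1306 = 5.2663 pm

(Intermediate values are shown rounded; full precision is carried through to the final answer.)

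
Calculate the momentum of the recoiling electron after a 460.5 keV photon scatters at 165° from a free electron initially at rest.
3.3267e-22 kg·m/s

The electron is initially at rest, so by conservation of momentum:
p⃗_e = p⃗₀ − p⃗'  (incident photon momentum minus scattered photon momentum)

Photon momentum magnitudes (p = h/λ = E/c):
λ₀ = hc/E₀ = 2.6924 pm → p₀ = h/λ₀ = 2.4610e-22 kg·m/s
Δλ = λ_C(1 − cos 165°) = 4.7699 pm
λ' = 7.4623 pm → p' = h/λ' = 8.8794e-23 kg·m/s

The scattered photon makes angle θ = 165° with the incident direction, so by the law of cosines:
|p⃗_e|² = p₀² + p'² − 2p₀p'cos θ
|p⃗_e|² = (2.4610e-22)² + (8.8794e-23)² − 2·2.4610e-22·8.8794e-23·cos(165°)
|p⃗_e| = 3.3267e-22 kg·m/s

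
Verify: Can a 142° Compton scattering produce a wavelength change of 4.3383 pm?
Yes, consistent

Calculate the expected shift for θ = 142°:

Δλ_expected = λ_C(1 - cos(142°))
Δλ_expected = 2.4263 × (1 - cos(142°))
Δλ_expected = 2.4263 × 1.7880
Δλ_expected = 4.3383 pm

Given shift: 4.3383 pm
Expected shift: 4.3383 pm
Difference: 0.0000 pm

The values match. This is consistent with Compton scattering at the stated angle.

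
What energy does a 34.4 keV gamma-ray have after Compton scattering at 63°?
33.1804 keV

First convert energy to wavelength:
λ = hc/E, with hc ≈ 1239.842 keV·pm (i.e. 1239.842 eV·nm)

For E = 34.4 keV = 34400 eV:
λ = 1239.842 keV·pm / 34.4 keV
λ = 36.0419 pm

Calculate the Compton shift:
Δλ = λ_C(1 - cos(63°)) = 2.4263 × 0.5460
Δλ = 1.3248 pm

Final wavelength:
λ' = 36.0419 + 1.3248 = 37.3667 pm

Final energy:
E' = hc/λ' = 1239.842 / 37.3667 = 33.1804 keV

(Intermediate values are shown rounded; full precision is carried through to the final answer.)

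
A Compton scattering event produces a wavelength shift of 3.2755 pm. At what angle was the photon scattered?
110.49°

From the Compton formula Δλ = λ_C(1 - cos θ), we can solve for θ:

cos θ = 1 - Δλ/λ_C

Given:
- Δλ = 3.2755 pm
- λ_C = h/(m_e·c) ≈ 2.42631024 pm

cos θ = 1 - 3.2755/2.42631024
cos θ = 1 - 1.349992
cos θ = -0.349992

θ = arccos(-0.349992)
θ = 110.49°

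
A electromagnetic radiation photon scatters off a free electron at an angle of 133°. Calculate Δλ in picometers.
4.0810 pm

Using the Compton scattering formula:
Δλ = λ_C(1 - cos θ)

where λ_C = h/(m_e·c) ≈ 2.4263 pm is the Compton wavelength of an electron.

For θ = 133°:
cos(133°) = -0.6820
1 - cos(133°) = 1.6820

Δλ = 2.4263 × 1.6820
Δλ = 4.0810 pm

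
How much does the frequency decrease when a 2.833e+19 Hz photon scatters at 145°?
8.338e+18 Hz (decrease)

Convert frequency to wavelength (c = 299792458 m/s):
λ₀ = c/f₀ = 299792458/2.833e+19 = 1.0582155e-11 m = 10.5822 pm

Calculate Compton shift:
Δλ = λ_C(1 - cos(145°)) = 4.4138 pm

Final wavelength:
λ' = λ₀ + Δλ = 10.5822 + 4.4138 = 14.9960 pm

Final frequency:
f' = c/λ' = 299792458/1.4995982e-11 = 1.9991518e+19 Hz

Frequency shift (decrease):
Δf = f₀ - f' = 2.833e+19 - 1.9991518e+19 = 8.338e+18 Hz

(Intermediate values are shown rounded; full precision is carried through to the final answer.)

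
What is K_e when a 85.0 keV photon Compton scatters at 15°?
0.4791 keV

By energy conservation: K_e = E_initial - E_final

First find the scattered photon energy:
Initial wavelength: λ = hc/E = 14.5864 pm
Compton shift: Δλ = λ_C(1 - cos(15°)) = 0.0827 pm
Final wavelength: λ' = 14.5864 + 0.0827 = 14.6691 pm
Final photon energy: E' = hc/λ' = 84.5209 keV

Electron kinetic energy:
K_e = E - E' = 85.0000 - 84.5209 = 0.4791 keV

(Intermediate values are shown rounded; full precision is carried through to the final answer.)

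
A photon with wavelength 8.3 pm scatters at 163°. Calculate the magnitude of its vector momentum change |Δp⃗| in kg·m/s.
1.2926e-22 kg·m/s

Photon momentum magnitude is p = h/λ.

Initial momentum:
p₀ = h/λ = 6.6261e-34/8.3000e-12 = 7.9832e-23 kg·m/s

After scattering:
λ' = λ + Δλ = 8.3 + 4.7466 = 13.0466 pm
p' = h/λ' = 6.6261e-34/1.3047e-11 = 5.0788e-23 kg·m/s

Momentum is a vector; the scattered photon's direction makes angle θ = 163° with the incident direction. The magnitude of the vector change Δp⃗ = p⃗₀ − p⃗' is found from the law of cosines:
|Δp⃗|² = p₀² + p'² − 2p₀p'cos θ
|Δp⃗|² = (7.9832e-23)² + (5.0788e-23)² − 2·7.9832e-23·5.0788e-23·cos(163°)
|Δp⃗| = 1.2926e-22 kg·m/s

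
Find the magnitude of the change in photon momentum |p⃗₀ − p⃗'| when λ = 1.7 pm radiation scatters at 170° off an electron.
4.9024e-22 kg·m/s

Photon momentum magnitude is p = h/λ.

Initial momentum:
p₀ = h/λ = 6.6261e-34/1.7000e-12 = 3.8977e-22 kg·m/s

After scattering:
λ' = λ + Δλ = 1.7 + 4.8158 = 6.5158 pm
p' = h/λ' = 6.6261e-34/6.5158e-12 = 1.0169e-22 kg·m/s

Momentum is a vector; the scattered photon's direction makes angle θ = 170° with the incident direction. The magnitude of the vector change Δp⃗ = p⃗₀ − p⃗' is found from the law of cosines:
|Δp⃗|² = p₀² + p'² − 2p₀p'cos θ
|Δp⃗|² = (3.8977e-22)² + (1.0169e-22)² − 2·3.8977e-22·1.0169e-22·cos(170°)
|Δp⃗| = 4.9024e-22 kg·m/s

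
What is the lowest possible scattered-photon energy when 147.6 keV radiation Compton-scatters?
93.5544 keV (at θ = 180°)

The scattered photon has minimum energy when its wavelength is maximum, i.e., when the Compton shift Δλ = λ_C(1 − cos θ) is maximum. This occurs at θ = 180° (backscattering), giving Δλ_max = 2λ_C = 4.8526 pm.

Initial wavelength: λ₀ = hc/E₀ = 8.4000 pm
Maximum final wavelength: λ'_max = λ₀ + 2λ_C = 8.4000 + 4.8526 = 13.2526 pm
Minimum final energy: E'_min = hc/λ'_max = 93.5544 keV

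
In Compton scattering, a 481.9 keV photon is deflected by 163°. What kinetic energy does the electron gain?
312.5093 keV

By energy conservation: K_e = E_initial - E_final

First find the scattered photon energy:
Initial wavelength: λ = hc/E = 2.5728 pm
Compton shift: Δλ = λ_C(1 - cos(163°)) = 4.7466 pm
Final wavelength: λ' = 2.5728 + 4.7466 = 7.3194 pm
Final photon energy: E' = hc/λ' = 169.3907 keV

Electron kinetic energy:
K_e = E - E' = 481.9000 - 169.3907 = 312.5093 keV

(Intermediate values are shown rounded; full precision is carried through to the final answer.)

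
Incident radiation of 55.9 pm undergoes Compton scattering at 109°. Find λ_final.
59.1162 pm

Using the Compton scattering formula:
λ' = λ + Δλ = λ + λ_C(1 - cos θ)

Given:
- Initial wavelength λ = 55.9 pm
- Scattering angle θ = 109°
- Compton wavelength λ_C ≈ 2.4263 pm

Calculate the shift:
Δλ = 2.4263 × (1 - cos(109°))
Δλ = 2.4263 × 1.3256
Δλ = 3.2162 pm

Final wavelength:
λ' = 55.9 + 3.2162 = 59.1162 pm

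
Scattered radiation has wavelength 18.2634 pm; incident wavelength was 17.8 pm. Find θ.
36.00°

First find the wavelength shift:
Δλ = λ' - λ = 18.2634 - 17.8 = 0.4634 pm

Using Δλ = λ_C(1 - cos θ), with λ_C = h/(m_e·c) ≈ 2.42631024 pm:
cos θ = 1 - Δλ/λ_C
cos θ = 1 - 0.4634/2.42631024
cos θ = 0.809010

θ = arccos(0.809010)
θ = 36.00°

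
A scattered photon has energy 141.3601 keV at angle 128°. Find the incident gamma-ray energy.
255.6001 keV

Convert final energy to wavelength (hc ≈ 1239.842 keV·pm):
λ' = hc/E' = 1239.842 / 141.3601 = 8.7708 pm

Calculate the Compton shift:
Δλ = λ_C(1 - cos(128°))
Δλ = 2.4263 × (1 - cos(128°))
Δλ = 3.9201 pm

Initial wavelength:
λ = λ' - Δλ = 8.7708 - 3.9201 = 4.8507 pm

Initial energy:
E = hc/λ = 1239.842 / 4.8507 = 255.6001 keV

(Intermediate values are shown rounded; full precision is carried through to the final answer.)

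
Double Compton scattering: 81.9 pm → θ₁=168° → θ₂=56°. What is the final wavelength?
87.7691 pm

Apply Compton shift twice:

First scattering at θ₁ = 168°:
Δλ₁ = λ_C(1 - cos(168°))
Δλ₁ = 2.4263 × 1.9781
Δλ₁ = 4.7996 pm

After first scattering:
λ₁ = 81.9 + 4.7996 = 86.6996 pm

Second scattering at θ₂ = 56°:
Δλ₂ = λ_C(1 - cos(56°))
Δλ₂ = 2.4263 × 0.4408
Δλ₂ = 1.0695 pm

Final wavelength:
λ₂ = 86.6996 + 1.0695 = 87.7691 pm

Total shift: Δλ_total = 4.7996 + 1.0695 = 5.8691 pm

(Intermediate values are shown rounded; full precision is carried through to the final answer.)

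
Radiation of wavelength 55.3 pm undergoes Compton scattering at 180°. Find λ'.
60.1526 pm

Using the Compton formula: λ' = λ + λ_C(1 − cos θ)

For θ = 180°, cos θ = -1 (exact) = -1.0000, so:
1 − cos 180° = 1 − (-1) = 2.0000

Δλ = λ_C × 2.0000 = 2.4263 × 2.0000 = 4.8526 pm

λ' = 55.3 + 4.8526 = 60.1526 pm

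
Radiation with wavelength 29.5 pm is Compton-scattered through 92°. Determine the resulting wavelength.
32.0110 pm

Using the Compton scattering formula:
λ' = λ + Δλ = λ + λ_C(1 - cos θ)

Given:
- Initial wavelength λ = 29.5 pm
- Scattering angle θ = 92°
- Compton wavelength λ_C ≈ 2.4263 pm

Calculate the shift:
Δλ = 2.4263 × (1 - cos(92°))
Δλ = 2.4263 × 1.0349
Δλ = 2.5110 pm

Final wavelength:
λ' = 29.5 + 2.5110 = 32.0110 pm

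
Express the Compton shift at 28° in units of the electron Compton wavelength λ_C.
0.1171 λ_C

The Compton shift formula is:
Δλ = λ_C(1 - cos θ)

Dividing both sides by λ_C:
Δλ/λ_C = 1 - cos θ

For θ = 28°:
Δλ/λ_C = 1 - cos(28°)
Δλ/λ_C = 1 - 0.8829
Δλ/λ_C = 0.1171

This means the shift is 0.1171 × λ_C = 0.2840 pm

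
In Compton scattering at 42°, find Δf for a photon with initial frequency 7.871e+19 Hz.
1.107e+19 Hz (decrease)

Convert frequency to wavelength (c = 299792458 m/s):
λ₀ = c/f₀ = 299792458/7.871e+19 = 3.8088230e-12 m = 3.8088 pm

Calculate Compton shift:
Δλ = λ_C(1 - cos(42°)) = 0.6232 pm

Final wavelength:
λ' = λ₀ + Δλ = 3.8088 + 0.6232 = 4.4320 pm

Final frequency:
f' = c/λ' = 299792458/4.4320333e-12 = 6.7642194e+19 Hz

Frequency shift (decrease):
Δf = f₀ - f' = 7.871e+19 - 6.7642194e+19 = 1.107e+19 Hz

(Intermediate values are shown rounded; full precision is carried through to the final answer.)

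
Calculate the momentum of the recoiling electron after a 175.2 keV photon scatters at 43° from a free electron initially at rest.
6.6148e-23 kg·m/s

The electron is initially at rest, so by conservation of momentum:
p⃗_e = p⃗₀ − p⃗'  (incident photon momentum minus scattered photon momentum)

Photon momentum magnitudes (p = h/λ = E/c):
λ₀ = hc/E₀ = 7.0767 pm → p₀ = h/λ₀ = 9.3632e-23 kg·m/s
Δλ = λ_C(1 − cos 43°) = 0.6518 pm
λ' = 7.7285 pm → p' = h/λ' = 8.5735e-23 kg·m/s

The scattered photon makes angle θ = 43° with the incident direction, so by the law of cosines:
|p⃗_e|² = p₀² + p'² − 2p₀p'cos θ
|p⃗_e|² = (9.3632e-23)² + (8.5735e-23)² − 2·9.3632e-23·8.5735e-23·cos(43°)
|p⃗_e| = 6.6148e-23 kg·m/s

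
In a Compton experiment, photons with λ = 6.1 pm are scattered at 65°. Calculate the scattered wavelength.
7.5009 pm

Using the Compton scattering formula:
λ' = λ + Δλ = λ + λ_C(1 - cos θ)

Given:
- Initial wavelength λ = 6.1 pm
- Scattering angle θ = 65°
- Compton wavelength λ_C ≈ 2.4263 pm

Calculate the shift:
Δλ = 2.4263 × (1 - cos(65°))
Δλ = 2.4263 × 0.5774
Δλ = 1.4009 pm

Final wavelength:
λ' = 6.1 + 1.4009 = 7.5009 pm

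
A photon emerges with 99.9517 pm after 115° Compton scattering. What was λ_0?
96.5000 pm

From λ' = λ + Δλ, we have λ = λ' - Δλ

First calculate the Compton shift:
Δλ = λ_C(1 - cos θ)
Δλ = 2.4263 × (1 - cos(115°))
Δλ = 2.4263 × 1.4226
Δλ = 3.4517 pm

Initial wavelength:
λ = λ' - Δλ
λ = 99.9517 - 3.4517
λ = 96.5000 pm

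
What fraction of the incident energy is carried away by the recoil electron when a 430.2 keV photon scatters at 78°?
0.4001 (or 40.01%)

Calculate initial and final photon energies:

Initial: E₀ = 430.2 keV → λ₀ = 2.8820 pm
Compton shift: Δλ = 1.9219 pm
Final wavelength: λ' = 4.8039 pm
Final energy: E' = 258.0926 keV

Fractional energy loss:
(E₀ - E')/E₀ = (430.2000 - 258.0926)/430.2000
= 172.1074/430.2000
= 0.4001
= 40.01%

(Intermediate values are shown rounded; full precision is carried through to the final answer.)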